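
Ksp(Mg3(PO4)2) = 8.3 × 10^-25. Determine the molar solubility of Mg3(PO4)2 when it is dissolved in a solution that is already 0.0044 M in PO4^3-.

Mg3(PO4)2(s) ⇌ 3 Mg^2+ + 2 PO4^3-
Ksp = [Mg^2+]^3[PO4^3-]^2
Let s = moles of Mg3(PO4)2 that dissolve per litre. [Mg^2+] = 3s, [PO4^3-] = 0.0044 + 2s ≈ 0.0044 (since the PO4^3- already present dominates).
Ksp ≈ (3s)^3 × (0.0044)^2
s = 1.2 x 10^-7 M
Check: 2s = 2.3 x 10^-7 ≪ 0.0044, so the approximation is valid.

s = 1.2 × 10^-7 M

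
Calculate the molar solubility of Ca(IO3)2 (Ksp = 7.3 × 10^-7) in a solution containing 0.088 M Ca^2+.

s ≈ 1.4 × 10^-3 M

Ca(IO3)2(s) ⇌ Ca^2+ + 2 IO3^-
Ksp = [Ca^2+][IO3^-]^2
If s mol/L dissolves here, [Ca^2+] = 0.088 + s ≈ 0.088, [IO3^-] = 2s (since the Ca^2+ already present dominates).
Ksp ≈ 0.088 × (2s)^2
s = 1.4 × 10^-3 M
Check: s = 1.4 x 10^-3 ≪ 0.088, so the approximation is valid.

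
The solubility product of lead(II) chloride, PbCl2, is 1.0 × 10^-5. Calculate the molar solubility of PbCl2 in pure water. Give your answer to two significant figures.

1.4e-2 M

PbCl2(s) ⇌ Pb^2+ + 2 Cl^-
Ksp = [Pb^2+][Cl^-]^2
If s mol/L of PbCl2 dissolves, [Pb^2+] = s and [Cl^-] = 2s.
So Ksp = s × (2s)^2 = 4s^3
Solving, s = (1.0 × 10^-5/4)^(1/3) = 1.4 × 10^-2 M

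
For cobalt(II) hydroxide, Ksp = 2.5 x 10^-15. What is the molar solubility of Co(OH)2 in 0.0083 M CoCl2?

s ≈ 2.7e-7 M

Co(OH)2(s) <=> Co^2+(aq) + 2 OH^-(aq)
Ksp = [Co^2+][OH^-]^2
Let s = moles of Co(OH)2 that dissolve per litre. [Co^2+] = 0.0083 + s ≈ 0.0083, [OH^-] = 2s (common-ion effect: Co^2+ is already 0.0083 M).
Ksp ≈ 0.0083 × (2s)^2
s = 2.7 × 10^-7 M
Check: s = 2.7 × 10^-7 ≪ 0.0083, so the approximation is valid.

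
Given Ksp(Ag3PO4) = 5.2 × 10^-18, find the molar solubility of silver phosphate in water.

s ≈ 2.1 x 10^-5 M

Ag3PO4(s) ⇌ 3 Ag^+(aq) + PO4^3-(aq)
Ksp = [Ag^+]^3[PO4^3-]
For each mole of Ag3PO4 that dissolves: [Ag^+] = 3s, [PO4^3-] = s.
Substituting: Ksp = (3s)^3s = 27s^4
Solving, s = (5.2 × 10^-18/27)^(1/4) = 2.1 × 10^-5 M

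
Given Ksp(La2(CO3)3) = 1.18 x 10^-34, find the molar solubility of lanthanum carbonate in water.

La2(CO3)3(s) <=> 2 La^3+ + 3 CO3^2-
Ksp = [La^3+]^2[CO3^2-]^3
If s mol/L of La2(CO3)3 dissolves, [La^3+] = 2s and [CO3^2-] = 3s.
Ksp = (2s)^2(3s)^3 = 108s^5
s^5 = 1.18 x 10^-34 / 108, so s = 6.42 × 10^-8 M

s = 6.42 x 10^-8 M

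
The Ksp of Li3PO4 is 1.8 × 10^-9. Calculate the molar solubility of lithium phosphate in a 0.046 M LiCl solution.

Li3PO4(s) ⇌ 3 Li^+(aq) + PO4^3-(aq)
Ksp = [Li^+]^3[PO4^3-]
Let s be the molar solubility in this solution. [Li^+] = 0.046 + 3s ≈ 0.046, [PO4^3-] = s (Ksp is small, so little additional dissolves).
Ksp ≈ (0.046)^3 × s
s = 1.8 x 10^-5 M
Check: 3s = 5.5 × 10^-5 ≪ 0.046, so the approximation is valid.

1.8e-5 M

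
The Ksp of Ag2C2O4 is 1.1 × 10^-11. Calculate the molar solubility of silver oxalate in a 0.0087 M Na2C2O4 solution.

Ag2C2O4(s) <=> 2 Ag^+ + C2O4^2-
Ksp = [Ag^+]^2[C2O4^2-]
If s mol/L dissolves here, [Ag^+] = 2s, [C2O4^2-] = 0.0087 + s ≈ 0.0087 (common-ion effect: C2O4^2- is already 0.0087 M).
Ksp ≈ (2s)^2 × 0.0087
s = 1.8 × 10^-5 M
Check: s = 1.8 × 10^-5 ≪ 0.0087, so the approximation is valid.

1.8 x 10^-5 M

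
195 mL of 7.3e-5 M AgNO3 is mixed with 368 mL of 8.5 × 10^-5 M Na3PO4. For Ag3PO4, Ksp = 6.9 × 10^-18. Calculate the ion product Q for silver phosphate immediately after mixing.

Q ≈ 9.0 x 10^-19

Total volume = 195 + 368 = 563 mL.
[Ag^+] = 7.3 × 10^-5 × (195/563) = 2.53 × 10^-5 M
[PO4^3-] = 8.5 × 10^-5 × (368/563) = 5.56 × 10^-5 M
Ag3PO4(s) ⇌ 3 Ag^+ + PO4^3-, so Q = [Ag^+]^3[PO4^3-]
Q = (2.53 x 10^-5)^3(5.56 × 10^-5) = 9.0 x 10^-19
Q < Ksp, so no precipitate of Ag3PO4 forms.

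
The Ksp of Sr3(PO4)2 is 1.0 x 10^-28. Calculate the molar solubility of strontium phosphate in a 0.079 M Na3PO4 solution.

s = 8.4 × 10^-10 M

Sr3(PO4)2(s) ⇌ 3 Sr^2+(aq) + 2 PO4^3-(aq)
Ksp = [Sr^2+]^3[PO4^3-]^2
Let s = moles of Sr3(PO4)2 that dissolve per litre. [Sr^2+] = 3s, [PO4^3-] = 0.079 + 2s ≈ 0.079 (Ksp is small, so little additional dissolves).
Ksp ≈ (3s)^3 × (0.079)^2
s = 8.4 × 10^-10 M
Check: 2s = 1.7 × 10^-9 ≪ 0.079, so the approximation is valid.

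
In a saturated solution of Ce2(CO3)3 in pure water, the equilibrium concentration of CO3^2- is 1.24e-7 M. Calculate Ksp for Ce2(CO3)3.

Ce2(CO3)3(s) ⇌ 2 Ce^3+ + 3 CO3^2-
Stoichiometry gives [Ce^3+] = (2/3)[CO3^2-] = 8.267 x 10^-8 M.
Ksp = [Ce^3+]^2[CO3^2-]^3
Ksp = (8.267 × 10^-8)^2 × (1.24 × 10^-7)^3 = 1.30 × 10^-35

Ksp ≈ 1.30 × 10^-35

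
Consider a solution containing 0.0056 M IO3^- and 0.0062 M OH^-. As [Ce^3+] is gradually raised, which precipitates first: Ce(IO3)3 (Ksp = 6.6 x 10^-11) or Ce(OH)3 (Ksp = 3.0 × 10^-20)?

Each salt begins to precipitate when Q = Ksp, i.e. when [Ce^3+] reaches its threshold.
For Ce(IO3)3: 6.6 x 10^-11 = (0.0056)^3 × [Ce^3+]  ⇒  [Ce^3+] = 3.8 × 10^-4 M.
For Ce(OH)3: 3.0 × 10^-20 = (0.0062)^3 × [Ce^3+]  ⇒  [Ce^3+] = 1.3 × 10^-13 M.
The salt with the lower threshold [Ce^3+] precipitates first: Ce(OH)3.

Ce(OH)3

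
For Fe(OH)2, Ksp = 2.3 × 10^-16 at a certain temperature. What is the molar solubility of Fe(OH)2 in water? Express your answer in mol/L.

s = 3.9e-6 M

Fe(OH)2(s) ⇌ Fe^2+(aq) + 2 OH^-(aq)
Ksp = [Fe^2+][OH^-]^2
If s mol/L of Fe(OH)2 dissolves, [Fe^2+] = s and [OH^-] = 2s.
So Ksp = s × (2s)^2 = 4s^3
s = (2.3 × 10^-16 / 4)^(1/3) = 3.9 × 10^-6 M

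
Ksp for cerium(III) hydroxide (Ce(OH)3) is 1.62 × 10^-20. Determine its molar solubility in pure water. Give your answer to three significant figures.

Ce(OH)3(s) ⇌ Ce^3+(aq) + 3 OH^-(aq)
Ksp = [Ce^3+][OH^-]^3
With molar solubility s: [Ce^3+] = s, [OH^-] = 3s.
Substituting: Ksp = s(3s)^3 = 27s^4
s^4 = 1.62 × 10^-20 / 27, so s = 4.95 × 10^-6 M

s = 4.95 × 10^-6 M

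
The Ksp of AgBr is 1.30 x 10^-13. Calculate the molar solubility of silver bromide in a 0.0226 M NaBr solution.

AgBr(s) <=> Ag^+ + Br^-
Ksp = [Ag^+][Br^-]
Let s be the molar solubility in this solution. [Ag^+] = s, [Br^-] = 0.0226 + s ≈ 0.0226 (since Br^- from NaBr dominates).
Ksp ≈ s × 0.0226
s = 5.75 x 10^-12 M
Check: s = 5.8 × 10^-12 ≪ 0.0226, so the approximation is valid.

s ≈ 5.75e-12 M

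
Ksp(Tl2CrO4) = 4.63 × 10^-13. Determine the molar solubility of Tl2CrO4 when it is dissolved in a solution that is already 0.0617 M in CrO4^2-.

Tl2CrO4(s) <=> 2 Tl^+(aq) + CrO4^2-(aq)
Ksp = [Tl^+]^2[CrO4^2-]
Let s = moles of Tl2CrO4 that dissolve per litre. [Tl^+] = 2s, [CrO4^2-] = 0.0617 + s ≈ 0.0617 (common-ion effect: CrO4^2- is already 0.0617 M).
Ksp ≈ (2s)^2 × 0.0617
s = 1.37 x 10^-6 M
Check: s = 1.4 × 10^-6 ≪ 0.0617, so the approximation is valid.

s ≈ 1.37 x 10^-6 M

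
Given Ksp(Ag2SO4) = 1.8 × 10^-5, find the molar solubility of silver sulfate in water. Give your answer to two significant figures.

Ag2SO4(s) ⇌ 2 Ag^+ + SO4^2-
Ksp = [Ag^+]^2[SO4^2-]
For each mole of Ag2SO4 that dissolves: [Ag^+] = 2s, [SO4^2-] = s.
Substituting: Ksp = (2s)^2s = 4s^3
Solving, s = (1.8 × 10^-5/4)^(1/3) = 1.7 x 10^-2 M

s ≈ 1.7 x 10^-2 M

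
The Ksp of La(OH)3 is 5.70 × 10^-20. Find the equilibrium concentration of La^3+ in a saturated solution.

6.78 x 10^-6 M

La(OH)3(s) <=> La^3+(aq) + 3 OH^-(aq)
Ksp = [La^3+][OH^-]^3
Let s = molar solubility. Then [La^3+] = s and [OH^-] = 3s.
Substituting: Ksp = s(3s)^3 = 27s^4
s = (5.70 × 10^-20 / 27)^(1/4) = 6.778 × 10^-6 M
[La^3+] = s = 6.78 × 10^-6 M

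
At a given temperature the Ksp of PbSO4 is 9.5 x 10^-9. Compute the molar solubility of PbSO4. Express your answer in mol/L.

PbSO4(s) ⇌ Pb^2+(aq) + SO4^2-(aq)
Ksp = [Pb^2+][SO4^2-]
For each mole of PbSO4 that dissolves: [Pb^2+] = s, [SO4^2-] = s.
Ksp = s^2
s = (9.5 x 10^-9)^(1/2) = 9.7 × 10^-5 M

s = 9.7e-5 M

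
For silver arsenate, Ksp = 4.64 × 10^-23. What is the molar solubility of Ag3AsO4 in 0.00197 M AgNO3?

Ag3AsO4(s) ⇌ 3 Ag^+(aq) + AsO4^3-(aq)
Ksp = [Ag^+]^3[AsO4^3-]
Let s = moles of Ag3AsO4 that dissolve per litre. [Ag^+] = 0.00197 + 3s ≈ 0.00197, [AsO4^3-] = s (since Ag^+ from AgNO3 dominates).
Ksp ≈ (0.00197)^3 × s
s = 6.07 × 10^-15 M
Check: 3s = 1.8 × 10^-14 ≪ 0.00197, so the approximation is valid.

s ≈ 6.07 x 10^-15 M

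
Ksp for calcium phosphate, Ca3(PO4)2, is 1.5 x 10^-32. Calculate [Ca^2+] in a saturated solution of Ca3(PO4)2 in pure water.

Ca3(PO4)2(s) ⇌ 3 Ca^2+ + 2 PO4^3-
Ksp = [Ca^2+]^3[PO4^3-]^2
If s mol/L of Ca3(PO4)2 dissolves, [Ca^2+] = 3s and [PO4^3-] = 2s.
Ksp = (3s)^3(2s)^2 = 108s^5
s^5 = 1.5 x 10^-32 / 108, so s = 1.69 × 10^-7 M
[Ca^2+] = 3s = 5.1 × 10^-7 M

5.1 × 10^-7 M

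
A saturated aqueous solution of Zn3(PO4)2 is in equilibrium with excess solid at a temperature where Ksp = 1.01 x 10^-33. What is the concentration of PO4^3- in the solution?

1.97 x 10^-7 M

Zn3(PO4)2(s) <=> 3 Zn^2+ + 2 PO4^3-
Ksp = [Zn^2+]^3[PO4^3-]^2
With molar solubility s: [Zn^2+] = 3s, [PO4^3-] = 2s.
So Ksp = (3s)^3 × (2s)^2 = 108s^5
s = (1.01 x 10^-33 / 108)^(1/5) = 9.867 × 10^-8 M
[PO4^3-] = 2s = 1.97 × 10^-7 M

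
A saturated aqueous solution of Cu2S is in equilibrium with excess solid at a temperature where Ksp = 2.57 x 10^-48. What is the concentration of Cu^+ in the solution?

[Cu^+] = 1.73e-16 M

Cu2S(s) <=> 2 Cu^+(aq) + S^2-(aq)
Ksp = [Cu^+]^2[S^2-]
With molar solubility s: [Cu^+] = 2s, [S^2-] = s.
Substituting: Ksp = (2s)^2s = 4s^3
s^3 = 2.57 x 10^-48 / 4, so s = 8.629 × 10^-17 M
[Cu^+] = 2s = 1.73 × 10^-16 M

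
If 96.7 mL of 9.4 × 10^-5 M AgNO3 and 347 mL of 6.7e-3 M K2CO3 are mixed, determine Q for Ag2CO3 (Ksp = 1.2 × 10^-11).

Q = 2.2 × 10^-12

Total volume = 96.7 + 347 = 443.7 mL.
[Ag^+] = 9.4 x 10^-5 × (96.7/443.7) = 2.05 × 10^-5 M
[CO3^2-] = 6.7 × 10^-3 × (347/443.7) = 5.24 × 10^-3 M
Ag2CO3(s) ⇌ 2 Ag^+(aq) + CO3^2-(aq), so Q = [Ag^+]^2[CO3^2-]
Q = (2.05 × 10^-5)^2(5.24 x 10^-3) = 2.2 × 10^-12
Q < Ksp, so no precipitate of Ag2CO3 forms.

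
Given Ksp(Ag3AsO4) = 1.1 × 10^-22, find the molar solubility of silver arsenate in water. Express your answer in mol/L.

Ag3AsO4(s) ⇌ 3 Ag^+(aq) + AsO4^3-(aq)
Ksp = [Ag^+]^3[AsO4^3-]
For each mole of Ag3AsO4 that dissolves: [Ag^+] = 3s, [AsO4^3-] = s.
Ksp = (3s)^3s = 27s^4
Solving, s = (1.1 × 10^-22/27)^(1/4) = 1.4 × 10^-6 M

s = 1.4 × 10^-6 M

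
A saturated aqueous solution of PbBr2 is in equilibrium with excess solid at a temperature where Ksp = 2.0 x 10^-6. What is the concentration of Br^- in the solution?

PbBr2(s) ⇌ Pb^2+ + 2 Br^-
Ksp = [Pb^2+][Br^-]^2
For each mole of PbBr2 that dissolves: [Pb^2+] = s, [Br^-] = 2s.
Ksp = s(2s)^2 = 4s^3
s^3 = 2.0 x 10^-6 / 4, so s = 7.94 × 10^-3 M
[Br^-] = 2s = 1.6 × 10^-2 M

[Br^-] = 0.016 M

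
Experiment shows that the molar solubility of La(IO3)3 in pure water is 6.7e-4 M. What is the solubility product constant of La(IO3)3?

Ksp ≈ 5.4e-12

La(IO3)3(s) ⇌ La^3+(aq) + 3 IO3^-(aq)
For each mole of La(IO3)3 that dissolves: [La^3+] = s, [IO3^-] = 3s.
Ksp = [La^3+][IO3^-]^3
So Ksp = s × (3s)^3 = 27s^4
Ksp = 27 × (6.7 × 10^-4)^4 = 5.4 × 10^-12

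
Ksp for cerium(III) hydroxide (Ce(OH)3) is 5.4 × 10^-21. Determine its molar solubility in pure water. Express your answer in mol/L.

Ce(OH)3(s) <=> Ce^3+(aq) + 3 OH^-(aq)
Ksp = [Ce^3+][OH^-]^3
Let s = molar solubility. Then [Ce^3+] = s and [OH^-] = 3s.
Ksp = s(3s)^3 = 27s^4
Solving, s = (5.4 × 10^-21/27)^(1/4) = 3.8 × 10^-6 M

s ≈ 3.8e-6 M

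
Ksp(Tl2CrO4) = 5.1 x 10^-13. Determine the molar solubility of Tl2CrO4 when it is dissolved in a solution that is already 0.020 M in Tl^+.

s ≈ 1.3 × 10^-9 M

Tl2CrO4(s) <=> 2 Tl^+(aq) + CrO4^2-(aq)
Ksp = [Tl^+]^2[CrO4^2-]
Let s be the molar solubility in this solution. [Tl^+] = 0.020 + 2s ≈ 0.020, [CrO4^2-] = s (Ksp is small, so little additional dissolves).
Ksp ≈ (0.020)^2 × s
s = 1.3 × 10^-9 M
Check: 2s = 2.6 × 10^-9 ≪ 0.020, so the approximation is valid.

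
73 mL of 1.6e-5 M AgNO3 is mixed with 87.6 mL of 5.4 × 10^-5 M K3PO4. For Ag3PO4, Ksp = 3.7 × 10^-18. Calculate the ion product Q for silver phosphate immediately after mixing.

Total volume = 73 + 87.6 = 160.6 mL.
[Ag^+] = 1.6 x 10^-5 × (73/160.6) = 7.27 × 10^-6 M
[PO4^3-] = 5.4 × 10^-5 × (87.6/160.6) = 2.95 × 10^-5 M
Ag3PO4(s) <=> 3 Ag^+ + PO4^3-, so Q = [Ag^+]^3[PO4^3-]
Q = (7.27 × 10^-6)^3(2.95 × 10^-5) = 1.1 x 10^-20
Q < Ksp, so no precipitate of Ag3PO4 forms.

Q ≈ 1.1 x 10^-20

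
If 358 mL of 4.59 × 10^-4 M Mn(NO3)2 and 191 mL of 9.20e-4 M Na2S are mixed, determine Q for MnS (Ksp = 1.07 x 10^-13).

Total volume = 358 + 191 = 549 mL.
[Mn^2+] = 4.59 x 10^-4 × (358/549) = 2.993 x 10^-4 M
[S^2-] = 9.20 × 10^-4 × (191/549) = 3.201 × 10^-4 M
MnS(s) ⇌ Mn^2+ + S^2-, so Q = [Mn^2+][S^2-]
Q = (2.993 × 10^-4)(3.201 × 10^-4) = 9.58 x 10^-8
Q > Ksp, so MnS will precipitate.

Q = 9.58e-8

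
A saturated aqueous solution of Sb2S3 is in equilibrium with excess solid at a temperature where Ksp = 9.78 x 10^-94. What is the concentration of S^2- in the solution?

Sb2S3(s) <=> 2 Sb^3+(aq) + 3 S^2-(aq)
Ksp = [Sb^3+]^2[S^2-]^3
If s mol/L of Sb2S3 dissolves, [Sb^3+] = 2s and [S^2-] = 3s.
Substituting: Ksp = (2s)^2(3s)^3 = 108s^5
s = (9.78 x 10^-94 / 108)^(1/5) = 9.804 × 10^-20 M
[S^2-] = 3s = 2.94 x 10^-19 M

2.94 × 10^-19 M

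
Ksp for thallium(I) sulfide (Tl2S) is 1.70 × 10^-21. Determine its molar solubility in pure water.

Tl2S(s) <=> 2 Tl^+(aq) + S^2-(aq)
Ksp = [Tl^+]^2[S^2-]
With molar solubility s: [Tl^+] = 2s, [S^2-] = s.
Ksp = (2s)^2s = 4s^3
Solving, s = (1.70 × 10^-21/4)^(1/3) = 7.52 × 10^-8 M

s ≈ 7.52 × 10^-8 M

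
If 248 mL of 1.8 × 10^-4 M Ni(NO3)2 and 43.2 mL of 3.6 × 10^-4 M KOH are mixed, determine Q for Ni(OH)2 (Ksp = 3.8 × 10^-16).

4.4 × 10^-13

Total volume = 248 + 43.2 = 291.2 mL.
[Ni^2+] = 1.8 × 10^-4 × (248/291.2) = 1.53 x 10^-4 M
[OH^-] = 3.6 × 10^-4 × (43.2/291.2) = 5.34 × 10^-5 M
Ni(OH)2(s) ⇌ Ni^2+ + 2 OH^-, so Q = [Ni^2+][OH^-]^2
Q = (1.53 x 10^-4)(5.34 × 10^-5)^2 = 4.4 x 10^-13
Q > Ksp, so Ni(OH)2 will precipitate.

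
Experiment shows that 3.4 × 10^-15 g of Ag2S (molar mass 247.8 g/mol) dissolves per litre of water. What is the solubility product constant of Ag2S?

Molar solubility s = (3.4 x 10^-15 g/L) / (247.8 g/mol) = 1.37 x 10^-17 M.
Ag2S(s) ⇌ 2 Ag^+ + S^2-
Let s = molar solubility. Then [Ag^+] = 2s and [S^2-] = s.
Ksp = [Ag^+]^2[S^2-]
So Ksp = (2s)^2 × s = 4s^3
Ksp = 4 × (1.37 × 10^-17)^3 = 1.0 × 10^-50

Ksp ≈ 1.0e-50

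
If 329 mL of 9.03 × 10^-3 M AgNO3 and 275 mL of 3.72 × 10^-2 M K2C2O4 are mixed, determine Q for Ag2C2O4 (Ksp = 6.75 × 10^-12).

Total volume = 329 + 275 = 604 mL.
[Ag^+] = 9.03 x 10^-3 × (329/604) = 4.919 × 10^-3 M
[C2O4^2-] = 3.72 × 10^-2 × (275/604) = 1.694 × 10^-2 M
Ag2C2O4(s) ⇌ 2 Ag^+ + C2O4^2-, so Q = [Ag^+]^2[C2O4^2-]
Q = (4.919 × 10^-3)^2(1.694 × 10^-2) = 4.10 × 10^-7
Q > Ksp, so Ag2C2O4 will precipitate.

Q ≈ 4.10 × 10^-7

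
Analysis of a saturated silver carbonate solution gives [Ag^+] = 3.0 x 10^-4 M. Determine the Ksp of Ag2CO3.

Ag2CO3(s) ⇌ 2 Ag^+(aq) + CO3^2-(aq)
Stoichiometry gives [CO3^2-] = (1/2)[Ag^+] = 1.50 x 10^-4 M.
Ksp = [Ag^+]^2[CO3^2-]
Ksp = (3.0 × 10^-4)^2 × 1.50 x 10^-4 = 1.4 x 10^-11

1.4 × 10^-11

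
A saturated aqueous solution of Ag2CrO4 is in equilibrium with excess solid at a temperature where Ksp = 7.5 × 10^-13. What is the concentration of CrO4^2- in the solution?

[CrO4^2-] ≈ 5.7e-5 M

Ag2CrO4(s) ⇌ 2 Ag^+(aq) + CrO4^2-(aq)
Ksp = [Ag^+]^2[CrO4^2-]
If s mol/L of Ag2CrO4 dissolves, [Ag^+] = 2s and [CrO4^2-] = s.
Ksp = (2s)^2s = 4s^3
s^3 = 7.5 × 10^-13 / 4, so s = 5.72 × 10^-5 M
[CrO4^2-] = s = 5.7 x 10^-5 M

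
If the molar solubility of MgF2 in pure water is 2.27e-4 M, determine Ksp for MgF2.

Ksp = 4.68e-11

MgF2(s) <=> Mg^2+(aq) + 2 F^-(aq)
If s mol/L of MgF2 dissolves, [Mg^2+] = s and [F^-] = 2s.
Ksp = [Mg^2+][F^-]^2
Substituting: Ksp = s(2s)^2 = 4s^3
Ksp = 4 × (2.27 × 10^-4)^3 = 4.68 × 10^-11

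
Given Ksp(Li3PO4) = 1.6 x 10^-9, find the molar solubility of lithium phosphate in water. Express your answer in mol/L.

2.8 × 10^-3 M

Li3PO4(s) ⇌ 3 Li^+ + PO4^3-
Ksp = [Li^+]^3[PO4^3-]
For each mole of Li3PO4 that dissolves: [Li^+] = 3s, [PO4^3-] = s.
Substituting: Ksp = (3s)^3s = 27s^4
s = (1.6 x 10^-9 / 27)^(1/4) = 2.8 × 10^-3 M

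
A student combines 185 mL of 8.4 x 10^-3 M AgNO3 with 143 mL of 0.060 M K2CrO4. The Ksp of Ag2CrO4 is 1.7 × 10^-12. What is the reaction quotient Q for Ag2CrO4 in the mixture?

Q ≈ 5.9 × 10^-7

Total volume = 185 + 143 = 328 mL.
[Ag^+] = 8.4 × 10^-3 × (185/328) = 4.74 × 10^-3 M
[CrO4^2-] = 6.0 × 10^-2 × (143/328) = 2.62 × 10^-2 M
Ag2CrO4(s) ⇌ 2 Ag^+(aq) + CrO4^2-(aq), so Q = [Ag^+]^2[CrO4^2-]
Q = (4.74 x 10^-3)^2(2.62 × 10^-2) = 5.9 × 10^-7
Q > Ksp, so Ag2CrO4 will precipitate.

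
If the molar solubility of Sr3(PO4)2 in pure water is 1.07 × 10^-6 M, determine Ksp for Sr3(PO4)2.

Sr3(PO4)2(s) ⇌ 3 Sr^2+ + 2 PO4^3-
For each mole of Sr3(PO4)2 that dissolves: [Sr^2+] = 3s, [PO4^3-] = 2s.
Ksp = [Sr^2+]^3[PO4^3-]^2
Substituting: Ksp = (3s)^3(2s)^2 = 108s^5
With s = 1.07 x 10^-6: Ksp = 1.51 x 10^-28

Ksp = 1.51 x 10^-28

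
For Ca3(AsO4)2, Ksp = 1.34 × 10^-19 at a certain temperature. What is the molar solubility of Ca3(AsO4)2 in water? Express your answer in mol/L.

6.59 × 10^-5 M

Ca3(AsO4)2(s) ⇌ 3 Ca^2+ + 2 AsO4^3-
Ksp = [Ca^2+]^3[AsO4^3-]^2
For each mole of Ca3(AsO4)2 that dissolves: [Ca^2+] = 3s, [AsO4^3-] = 2s.
Ksp = (3s)^3(2s)^2 = 108s^5
s^5 = 1.34 × 10^-19 / 108, so s = 6.59 × 10^-5 M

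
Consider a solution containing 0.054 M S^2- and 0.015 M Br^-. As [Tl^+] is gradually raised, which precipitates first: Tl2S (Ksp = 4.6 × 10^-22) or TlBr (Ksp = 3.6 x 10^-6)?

Each salt begins to precipitate when Q = Ksp, i.e. when [Tl^+] reaches its threshold.
For Tl2S: 4.6 × 10^-22 = 0.054 × [Tl^+]^2  ⇒  [Tl^+] = 9.2 × 10^-11 M.
For TlBr: 3.6 x 10^-6 = 0.015 × [Tl^+]  ⇒  [Tl^+] = 2.4 × 10^-4 M.
The salt with the lower threshold [Tl^+] precipitates first: Tl2S.

Tl2S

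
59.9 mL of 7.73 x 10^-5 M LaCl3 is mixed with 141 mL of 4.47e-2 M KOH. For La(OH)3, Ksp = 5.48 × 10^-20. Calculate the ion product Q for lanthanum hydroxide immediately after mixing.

Total volume = 59.9 + 141 = 200.9 mL.
[La^3+] = 7.73 x 10^-5 × (59.9/200.9) = 2.305 x 10^-5 M
[OH^-] = 4.47 x 10^-2 × (141/200.9) = 3.137 x 10^-2 M
La(OH)3(s) ⇌ La^3+(aq) + 3 OH^-(aq), so Q = [La^3+][OH^-]^3
Q = (2.305 × 10^-5)(3.137 x 10^-2)^3 = 7.12 × 10^-10
Q > Ksp, so La(OH)3 will precipitate.

Q = 7.12 x 10^-10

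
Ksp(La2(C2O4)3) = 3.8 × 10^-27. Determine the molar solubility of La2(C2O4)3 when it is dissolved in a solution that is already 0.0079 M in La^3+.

La2(C2O4)3(s) <=> 2 La^3+ + 3 C2O4^2-
Ksp = [La^3+]^2[C2O4^2-]^3
If s mol/L dissolves here, [La^3+] = 0.0079 + 2s ≈ 0.0079, [C2O4^2-] = 3s (Ksp is small, so little additional dissolves).
Ksp ≈ (0.0079)^2 × (3s)^3
s = 1.3 x 10^-8 M
Check: 2s = 2.6 x 10^-8 ≪ 0.0079, so the approximation is valid.

s ≈ 1.3 x 10^-8 M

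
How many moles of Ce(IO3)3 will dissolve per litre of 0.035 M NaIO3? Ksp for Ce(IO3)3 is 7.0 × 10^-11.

Ce(IO3)3(s) ⇌ Ce^3+(aq) + 3 IO3^-(aq)
Ksp = [Ce^3+][IO3^-]^3
Let s = moles of Ce(IO3)3 that dissolve per litre. [Ce^3+] = s, [IO3^-] = 0.035 + 3s ≈ 0.035 (Ksp is small, so little additional dissolves).
Ksp ≈ s × (0.035)^3
s = 1.6 × 10^-6 M
Check: 3s = 4.9 × 10^-6 ≪ 0.035, so the approximation is valid.

s ≈ 1.6 x 10^-6 M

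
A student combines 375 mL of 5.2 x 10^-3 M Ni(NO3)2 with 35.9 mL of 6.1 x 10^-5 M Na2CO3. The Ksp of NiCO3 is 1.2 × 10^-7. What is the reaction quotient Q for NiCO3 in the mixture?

2.5 x 10^-8

Total volume = 375 + 35.9 = 410.9 mL.
[Ni^2+] = 5.2 × 10^-3 × (375/410.9) = 4.75 × 10^-3 M
[CO3^2-] = 6.1 × 10^-5 × (35.9/410.9) = 5.33 × 10^-6 M
NiCO3(s) ⇌ Ni^2+ + CO3^2-, so Q = [Ni^2+][CO3^2-]
Q = (4.75 × 10^-3)(5.33 x 10^-6) = 2.5 x 10^-8
Q < Ksp, so no precipitate of NiCO3 forms.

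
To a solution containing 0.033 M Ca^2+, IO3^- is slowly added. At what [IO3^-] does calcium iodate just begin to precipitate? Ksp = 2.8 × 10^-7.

[IO3^-] ≈ 2.9 × 10^-3 M

Ca(IO3)2(s) ⇌ Ca^2+ + 2 IO3^-
Ksp = [Ca^2+][IO3^-]^2
Precipitation begins when Q = Ksp. With [Ca^2+] = 0.033 M:
2.8 × 10^-7 = (0.033) × [IO3^-]^2
[IO3^-] = (2.8 × 10^-7 / 3.3 x 10^-2)^(1/2) = 2.9 × 10^-3 M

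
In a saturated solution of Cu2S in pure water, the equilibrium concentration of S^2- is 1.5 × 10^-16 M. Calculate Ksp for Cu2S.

Cu2S(s) <=> 2 Cu^+(aq) + S^2-(aq)
Stoichiometry gives [Cu^+] = (2/1)[S^2-] = 3.00 × 10^-16 M.
Ksp = [Cu^+]^2[S^2-]
Ksp = (3.00 × 10^-16)^2 × 1.5 × 10^-16 = 1.4 x 10^-47

Ksp ≈ 1.4 x 10^-47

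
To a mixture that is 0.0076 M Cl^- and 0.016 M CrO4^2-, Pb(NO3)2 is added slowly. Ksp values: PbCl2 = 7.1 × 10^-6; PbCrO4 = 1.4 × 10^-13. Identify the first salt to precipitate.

PbCrO4

Precipitation of each salt starts when its ion product equals its Ksp.
For PbCl2: 7.1 × 10^-6 = (0.0076)^2 × [Pb^2+]  ⇒  [Pb^2+] = 1.2 x 10^-1 M.
For PbCrO4: 1.4 × 10^-13 = 0.016 × [Pb^2+]  ⇒  [Pb^2+] = 8.8 x 10^-12 M.
The salt with the lower threshold [Pb^2+] precipitates first: PbCrO4.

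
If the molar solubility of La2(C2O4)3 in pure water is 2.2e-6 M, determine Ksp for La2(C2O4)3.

La2(C2O4)3(s) ⇌ 2 La^3+(aq) + 3 C2O4^2-(aq)
Let s = molar solubility. Then [La^3+] = 2s and [C2O4^2-] = 3s.
Ksp = [La^3+]^2[C2O4^2-]^3
So Ksp = (2s)^2 × (3s)^3 = 108s^5
Ksp = 108 × (2.2 × 10^-6)^5 = 5.6 × 10^-27

5.6 x 10^-27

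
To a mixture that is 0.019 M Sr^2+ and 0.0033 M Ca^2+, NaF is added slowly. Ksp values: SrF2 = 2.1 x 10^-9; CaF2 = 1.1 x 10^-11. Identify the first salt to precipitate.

Precipitation of each salt starts when its ion product equals its Ksp.
For SrF2: 2.1 x 10^-9 = 0.019 × [F^-]^2  ⇒  [F^-] = 3.3 x 10^-4 M.
For CaF2: 1.1 x 10^-11 = 0.0033 × [F^-]^2  ⇒  [F^-] = 5.8 x 10^-5 M.
The salt with the lower threshold [F^-] precipitates first: CaF2.

CaF2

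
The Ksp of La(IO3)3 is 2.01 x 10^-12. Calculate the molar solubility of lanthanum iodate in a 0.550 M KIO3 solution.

La(IO3)3(s) ⇌ La^3+ + 3 IO3^-
Ksp = [La^3+][IO3^-]^3
Let s be the molar solubility in this solution. [La^3+] = s, [IO3^-] = 0.550 + 3s ≈ 0.550 (since IO3^- from KIO3 dominates).
Ksp ≈ s × (0.550)^3
s = 1.21 × 10^-11 M
Check: 3s = 3.6 × 10^-11 ≪ 0.550, so the approximation is valid.

s ≈ 1.21 x 10^-11 M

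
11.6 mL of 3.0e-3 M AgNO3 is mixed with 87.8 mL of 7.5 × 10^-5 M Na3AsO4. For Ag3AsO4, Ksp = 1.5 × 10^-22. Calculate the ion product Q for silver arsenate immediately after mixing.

Total volume = 11.6 + 87.8 = 99.4 mL.
[Ag^+] = 3.0 × 10^-3 × (11.6/99.4) = 3.50 × 10^-4 M
[AsO4^3-] = 7.5 x 10^-5 × (87.8/99.4) = 6.62 x 10^-5 M
Ag3AsO4(s) ⇌ 3 Ag^+(aq) + AsO4^3-(aq), so Q = [Ag^+]^3[AsO4^3-]
Q = (3.50 x 10^-4)^3(6.62 × 10^-5) = 2.8 x 10^-15
Q > Ksp, so Ag3AsO4 will precipitate.

Q = 2.8e-15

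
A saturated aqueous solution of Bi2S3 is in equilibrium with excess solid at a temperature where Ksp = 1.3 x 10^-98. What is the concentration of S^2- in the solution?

[S^2-] = 3.1 × 10^-20 M

Bi2S3(s) <=> 2 Bi^3+(aq) + 3 S^2-(aq)
Ksp = [Bi^3+]^2[S^2-]^3
If s mol/L of Bi2S3 dissolves, [Bi^3+] = 2s and [S^2-] = 3s.
So Ksp = (2s)^2 × (3s)^3 = 108s^5
Solving, s = (1.3 x 10^-98/108)^(1/5) = 1.04 x 10^-20 M
[S^2-] = 3s = 3.1 x 10^-20 M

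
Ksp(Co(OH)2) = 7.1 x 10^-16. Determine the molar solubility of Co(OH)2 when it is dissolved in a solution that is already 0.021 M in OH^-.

1.6 × 10^-12 M

Co(OH)2(s) <=> Co^2+ + 2 OH^-
Ksp = [Co^2+][OH^-]^2
Let s be the molar solubility in this solution. [Co^2+] = s, [OH^-] = 0.021 + 2s ≈ 0.021 (common-ion effect: OH^- is already 0.021 M).
Ksp ≈ s × (0.021)^2
s = 1.6 × 10^-12 M
Check: 2s = 3.2 x 10^-12 ≪ 0.021, so the approximation is valid.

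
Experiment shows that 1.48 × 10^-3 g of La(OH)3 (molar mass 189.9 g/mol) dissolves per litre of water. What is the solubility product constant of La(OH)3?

Ksp ≈ 9.96 × 10^-20

Molar solubility s = (1.48 × 10^-3 g/L) / (189.9 g/mol) = 7.794 × 10^-6 M.
La(OH)3(s) <=> La^3+(aq) + 3 OH^-(aq)
If s mol/L of La(OH)3 dissolves, [La^3+] = s and [OH^-] = 3s.
Ksp = [La^3+][OH^-]^3
Substituting: Ksp = s(3s)^3 = 27s^4
Ksp = 27 × (7.794 × 10^-6)^4 = 9.96 × 10^-20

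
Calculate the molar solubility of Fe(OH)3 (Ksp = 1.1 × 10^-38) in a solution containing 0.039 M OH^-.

1.9 × 10^-34 M

Fe(OH)3(s) <=> Fe^3+(aq) + 3 OH^-(aq)
Ksp = [Fe^3+][OH^-]^3
Let s be the molar solubility in this solution. [Fe^3+] = s, [OH^-] = 0.039 + 3s ≈ 0.039 (common-ion effect: OH^- is already 0.039 M).
Ksp ≈ s × (0.039)^3
s = 1.9 × 10^-34 M
Check: 3s = 5.6 × 10^-34 ≪ 0.039, so the approximation is valid.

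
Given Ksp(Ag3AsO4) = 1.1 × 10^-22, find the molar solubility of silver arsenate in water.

s ≈ 1.4 x 10^-6 M

Ag3AsO4(s) <=> 3 Ag^+ + AsO4^3-
Ksp = [Ag^+]^3[AsO4^3-]
With molar solubility s: [Ag^+] = 3s, [AsO4^3-] = s.
So Ksp = (3s)^3 × s = 27s^4
Solving, s = (1.1 × 10^-22/27)^(1/4) = 1.4 x 10^-6 M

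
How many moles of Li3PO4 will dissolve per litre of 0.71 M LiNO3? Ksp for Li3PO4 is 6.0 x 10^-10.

Li3PO4(s) <=> 3 Li^+(aq) + PO4^3-(aq)
Ksp = [Li^+]^3[PO4^3-]
Let s be the molar solubility in this solution. [Li^+] = 0.71 + 3s ≈ 0.71, [PO4^3-] = s (common-ion effect: Li^+ is already 0.71 M).
Ksp ≈ (0.71)^3 × s
s = 1.7 × 10^-9 M
Check: 3s = 5.0 x 10^-9 ≪ 0.71, so the approximation is valid.

1.7e-9 M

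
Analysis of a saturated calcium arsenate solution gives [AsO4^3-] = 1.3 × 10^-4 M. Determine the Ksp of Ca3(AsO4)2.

1.3 × 10^-19

Ca3(AsO4)2(s) ⇌ 3 Ca^2+ + 2 AsO4^3-
Stoichiometry gives [Ca^2+] = (3/2)[AsO4^3-] = 1.95 x 10^-4 M.
Ksp = [Ca^2+]^3[AsO4^3-]^2
Ksp = (1.95 × 10^-4)^3 × (1.3 × 10^-4)^2 = 1.3 × 10^-19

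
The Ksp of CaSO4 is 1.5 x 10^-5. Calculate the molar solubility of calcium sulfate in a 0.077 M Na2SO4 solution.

CaSO4(s) ⇌ Ca^2+(aq) + SO4^2-(aq)
Ksp = [Ca^2+][SO4^2-]
Let s be the molar solubility in this solution. [Ca^2+] = s, [SO4^2-] = 0.077 + s ≈ 0.077 (common-ion effect: SO4^2- is already 0.077 M).
Ksp ≈ s × 0.077
s = 1.9 × 10^-4 M
Check: s = 1.9 x 10^-4 ≪ 0.077, so the approximation is valid.

s = 1.9 x 10^-4 M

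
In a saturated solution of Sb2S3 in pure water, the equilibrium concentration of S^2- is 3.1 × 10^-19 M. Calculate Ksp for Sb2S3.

Sb2S3(s) <=> 2 Sb^3+ + 3 S^2-
Stoichiometry gives [Sb^3+] = (2/3)[S^2-] = 2.07 x 10^-19 M.
Ksp = [Sb^3+]^2[S^2-]^3
Ksp = (2.07 × 10^-19)^2 × (3.1 × 10^-19)^3 = 1.3 × 10^-93

Ksp = 1.3 × 10^-93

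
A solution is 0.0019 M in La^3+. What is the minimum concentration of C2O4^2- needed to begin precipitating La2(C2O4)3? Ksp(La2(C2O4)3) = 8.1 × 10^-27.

La2(C2O4)3(s) ⇌ 2 La^3+(aq) + 3 C2O4^2-(aq)
Ksp = [La^3+]^2[C2O4^2-]^3
Precipitation begins when Q = Ksp. With [La^3+] = 0.0019 M:
8.1 × 10^-27 = (0.0019)^2 × [C2O4^2-]^3
[C2O4^2-] = (8.1 × 10^-27 / 3.61 × 10^-6)^(1/3) = 1.3 × 10^-7 M

1.3 × 10^-7 M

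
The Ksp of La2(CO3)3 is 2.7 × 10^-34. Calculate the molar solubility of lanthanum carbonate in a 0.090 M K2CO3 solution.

s ≈ 3.0 x 10^-16 M

La2(CO3)3(s) ⇌ 2 La^3+ + 3 CO3^2-
Ksp = [La^3+]^2[CO3^2-]^3
Let s be the molar solubility in this solution. [La^3+] = 2s, [CO3^2-] = 0.090 + 3s ≈ 0.090 (Ksp is small, so little additional dissolves).
Ksp ≈ (2s)^2 × (0.090)^3
s = 3.0 × 10^-16 M
Check: 3s = 9.1 × 10^-16 ≪ 0.090, so the approximation is valid.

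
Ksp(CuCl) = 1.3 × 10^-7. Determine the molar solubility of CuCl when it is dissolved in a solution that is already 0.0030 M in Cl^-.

s ≈ 4.3 × 10^-5 M

CuCl(s) ⇌ Cu^+ + Cl^-
Ksp = [Cu^+][Cl^-]
Let s = moles of CuCl that dissolve per litre. [Cu^+] = s, [Cl^-] = 0.0030 + s ≈ 0.0030 (common-ion effect: Cl^- is already 0.0030 M).
Ksp ≈ s × 0.0030
s = 4.3 × 10^-5 M
Check: s = 4.3 × 10^-5 ≪ 0.0030, so the approximation is valid.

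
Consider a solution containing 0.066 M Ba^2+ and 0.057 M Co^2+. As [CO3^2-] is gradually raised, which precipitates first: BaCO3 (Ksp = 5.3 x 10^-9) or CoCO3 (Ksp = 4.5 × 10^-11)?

Precipitation of each salt starts when its ion product equals its Ksp.
For BaCO3: 5.3 x 10^-9 = 0.066 × [CO3^2-]  ⇒  [CO3^2-] = 8.0 × 10^-8 M.
For CoCO3: 4.5 × 10^-11 = 0.057 × [CO3^2-]  ⇒  [CO3^2-] = 7.9 × 10^-10 M.
The salt with the lower threshold [CO3^2-] precipitates first: CoCO3.

CoCO3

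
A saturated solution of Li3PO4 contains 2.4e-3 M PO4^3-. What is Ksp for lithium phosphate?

Li3PO4(s) ⇌ 3 Li^+(aq) + PO4^3-(aq)
Stoichiometry gives [Li^+] = (3/1)[PO4^3-] = 7.20 × 10^-3 M.
Ksp = [Li^+]^3[PO4^3-]
Ksp = (7.20 x 10^-3)^3 × 2.4 × 10^-3 = 9.0 × 10^-10

Ksp = 9.0 x 10^-10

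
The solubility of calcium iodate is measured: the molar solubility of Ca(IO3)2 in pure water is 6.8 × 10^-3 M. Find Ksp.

Ca(IO3)2(s) <=> Ca^2+(aq) + 2 IO3^-(aq)
Let s = molar solubility. Then [Ca^2+] = s and [IO3^-] = 2s.
Ksp = [Ca^2+][IO3^-]^2
Substituting: Ksp = s(2s)^2 = 4s^3
Ksp = 4 × (6.8 x 10^-3)^3 = 1.3 × 10^-6

Ksp ≈ 1.3 × 10^-6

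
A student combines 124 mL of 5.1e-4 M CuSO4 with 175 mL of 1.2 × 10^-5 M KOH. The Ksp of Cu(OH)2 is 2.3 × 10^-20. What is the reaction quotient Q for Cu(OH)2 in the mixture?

Q ≈ 1.0 x 10^-14

Total volume = 124 + 175 = 299 mL.
[Cu^2+] = 5.1 × 10^-4 × (124/299) = 2.12 × 10^-4 M
[OH^-] = 1.2 x 10^-5 × (175/299) = 7.02 × 10^-6 M
Cu(OH)2(s) <=> Cu^2+ + 2 OH^-, so Q = [Cu^2+][OH^-]^2
Q = (2.12 × 10^-4)(7.02 x 10^-6)^2 = 1.0 × 10^-14
Q > Ksp, so Cu(OH)2 will precipitate.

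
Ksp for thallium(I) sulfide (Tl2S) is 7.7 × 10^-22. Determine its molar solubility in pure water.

s = 5.8 x 10^-8 M

Tl2S(s) <=> 2 Tl^+(aq) + S^2-(aq)
Ksp = [Tl^+]^2[S^2-]
With molar solubility s: [Tl^+] = 2s, [S^2-] = s.
So Ksp = (2s)^2 × s = 4s^3
s^3 = 7.7 × 10^-22 / 4, so s = 5.8 x 10^-8 M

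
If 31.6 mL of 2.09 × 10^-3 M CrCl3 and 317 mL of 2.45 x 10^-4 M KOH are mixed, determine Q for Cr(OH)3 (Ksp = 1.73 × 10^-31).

Total volume = 31.6 + 317 = 348.6 mL.
[Cr^3+] = 2.09 x 10^-3 × (31.6/348.6) = 1.895 x 10^-4 M
[OH^-] = 2.45 × 10^-4 × (317/348.6) = 2.228 × 10^-4 M
Cr(OH)3(s) ⇌ Cr^3+(aq) + 3 OH^-(aq), so Q = [Cr^3+][OH^-]^3
Q = (1.895 × 10^-4)(2.228 x 10^-4)^3 = 2.10 × 10^-15
Q > Ksp, so Cr(OH)3 will precipitate.

2.10 × 10^-15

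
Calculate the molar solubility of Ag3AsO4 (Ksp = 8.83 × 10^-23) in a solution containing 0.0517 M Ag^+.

s ≈ 6.39 × 10^-19 M

Ag3AsO4(s) ⇌ 3 Ag^+ + AsO4^3-
Ksp = [Ag^+]^3[AsO4^3-]
Let s = moles of Ag3AsO4 that dissolve per litre. [Ag^+] = 0.0517 + 3s ≈ 0.0517, [AsO4^3-] = s (Ksp is small, so little additional dissolves).
Ksp ≈ (0.0517)^3 × s
s = 6.39 x 10^-19 M
Check: 3s = 1.9 × 10^-18 ≪ 0.0517, so the approximation is valid.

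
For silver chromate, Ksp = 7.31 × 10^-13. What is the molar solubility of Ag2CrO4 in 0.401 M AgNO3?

Ag2CrO4(s) <=> 2 Ag^+(aq) + CrO4^2-(aq)
Ksp = [Ag^+]^2[CrO4^2-]
Let s = moles of Ag2CrO4 that dissolve per litre. [Ag^+] = 0.401 + 2s ≈ 0.401, [CrO4^2-] = s (since Ag^+ from AgNO3 dominates).
Ksp ≈ (0.401)^2 × s
s = 4.55 x 10^-12 M
Check: 2s = 9.1 x 10^-12 ≪ 0.401, so the approximation is valid.

s = 4.55e-12 M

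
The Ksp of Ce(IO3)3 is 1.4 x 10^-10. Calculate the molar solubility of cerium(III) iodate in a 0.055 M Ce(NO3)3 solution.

Ce(IO3)3(s) <=> Ce^3+(aq) + 3 IO3^-(aq)
Ksp = [Ce^3+][IO3^-]^3
If s mol/L dissolves here, [Ce^3+] = 0.055 + s ≈ 0.055, [IO3^-] = 3s (common-ion effect: Ce^3+ is already 0.055 M).
Ksp ≈ 0.055 × (3s)^3
s = 4.6 × 10^-4 M
Check: s = 4.6 × 10^-4 ≪ 0.055, so the approximation is valid.

4.6 × 10^-4 M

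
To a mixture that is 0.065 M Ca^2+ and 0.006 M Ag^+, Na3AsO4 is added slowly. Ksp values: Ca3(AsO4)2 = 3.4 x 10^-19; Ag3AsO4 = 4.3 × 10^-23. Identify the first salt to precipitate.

Precipitation of each salt starts when its ion product equals its Ksp.
For Ca3(AsO4)2: 3.4 x 10^-19 = (0.065)^3 × [AsO4^3-]^2  ⇒  [AsO4^3-] = 3.5 × 10^-8 M.
For Ag3AsO4: 4.3 × 10^-23 = (0.006)^3 × [AsO4^3-]  ⇒  [AsO4^3-] = 2.0 × 10^-16 M.
The salt with the lower threshold [AsO4^3-] precipitates first: Ag3AsO4.

Ag3AsO4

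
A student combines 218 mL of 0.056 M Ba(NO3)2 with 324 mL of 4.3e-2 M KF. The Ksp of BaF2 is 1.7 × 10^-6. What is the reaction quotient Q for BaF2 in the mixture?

Total volume = 218 + 324 = 542 mL.
[Ba^2+] = 5.6 × 10^-2 × (218/542) = 2.25 × 10^-2 M
[F^-] = 4.3 x 10^-2 × (324/542) = 2.57 x 10^-2 M
BaF2(s) ⇌ Ba^2+ + 2 F^-, so Q = [Ba^2+][F^-]^2
Q = (2.25 × 10^-2)(2.57 × 10^-2)^2 = 1.5 x 10^-5
Q > Ksp, so BaF2 will precipitate.

Q = 1.5 × 10^-5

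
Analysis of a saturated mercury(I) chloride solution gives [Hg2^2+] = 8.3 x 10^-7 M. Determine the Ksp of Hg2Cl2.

Ksp = 2.3 x 10^-18

Hg2Cl2(s) ⇌ Hg2^2+ + 2 Cl^-
Stoichiometry gives [Cl^-] = (2/1)[Hg2^2+] = 1.66 × 10^-6 M.
Ksp = [Hg2^2+][Cl^-]^2
Ksp = 8.3 × 10^-7 × (1.66 × 10^-6)^2 = 2.3 × 10^-18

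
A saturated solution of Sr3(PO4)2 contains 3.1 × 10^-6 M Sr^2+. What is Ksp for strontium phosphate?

Sr3(PO4)2(s) ⇌ 3 Sr^2+ + 2 PO4^3-
Stoichiometry gives [PO4^3-] = (2/3)[Sr^2+] = 2.07 × 10^-6 M.
Ksp = [Sr^2+]^3[PO4^3-]^2
Ksp = (3.1 × 10^-6)^3 × (2.07 × 10^-6)^2 = 1.3 × 10^-28

Ksp ≈ 1.3 x 10^-28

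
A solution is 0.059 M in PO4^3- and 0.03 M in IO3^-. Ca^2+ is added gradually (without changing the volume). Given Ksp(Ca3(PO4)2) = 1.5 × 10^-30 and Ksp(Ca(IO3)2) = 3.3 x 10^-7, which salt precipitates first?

Ca3(PO4)2

Each salt begins to precipitate when Q = Ksp, i.e. when [Ca^2+] reaches its threshold.
For Ca3(PO4)2: 1.5 × 10^-30 = (0.059)^2 × [Ca^2+]^3  ⇒  [Ca^2+] = 7.6 x 10^-10 M.
For Ca(IO3)2: 3.3 x 10^-7 = (0.03)^2 × [Ca^2+]  ⇒  [Ca^2+] = 3.7 × 10^-4 M.
The salt with the lower threshold [Ca^2+] precipitates first: Ca3(PO4)2.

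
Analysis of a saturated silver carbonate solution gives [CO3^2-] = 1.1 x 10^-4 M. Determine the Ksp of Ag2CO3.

5.3e-12

Ag2CO3(s) <=> 2 Ag^+ + CO3^2-
Stoichiometry gives [Ag^+] = (2/1)[CO3^2-] = 2.20 x 10^-4 M.
Ksp = [Ag^+]^2[CO3^2-]
Ksp = (2.20 × 10^-4)^2 × 1.1 x 10^-4 = 5.3 x 10^-12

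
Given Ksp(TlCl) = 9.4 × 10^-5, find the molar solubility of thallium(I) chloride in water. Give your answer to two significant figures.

TlCl(s) ⇌ Tl^+ + Cl^-
Ksp = [Tl^+][Cl^-]
Let s = molar solubility. Then [Tl^+] = s and [Cl^-] = s.
Ksp = (s)(s) = s^2
s = √(9.4 × 10^-5) = 9.7 × 10^-3 M

s ≈ 9.7 × 10^-3 M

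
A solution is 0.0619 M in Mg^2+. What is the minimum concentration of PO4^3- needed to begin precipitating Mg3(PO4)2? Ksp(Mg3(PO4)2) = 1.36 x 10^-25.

Mg3(PO4)2(s) ⇌ 3 Mg^2+(aq) + 2 PO4^3-(aq)
Ksp = [Mg^2+]^3[PO4^3-]^2
Precipitation begins when Q = Ksp. With [Mg^2+] = 0.0619 M:
1.36 x 10^-25 = (0.0619)^3 × [PO4^3-]^2
[PO4^3-] = (1.36 x 10^-25 / 2.372 × 10^-4)^(1/2) = 2.39 × 10^-11 M

2.39 x 10^-11 M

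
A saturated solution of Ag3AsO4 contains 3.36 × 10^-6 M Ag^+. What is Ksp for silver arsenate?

Ksp ≈ 4.25e-23

Ag3AsO4(s) ⇌ 3 Ag^+ + AsO4^3-
Stoichiometry gives [AsO4^3-] = (1/3)[Ag^+] = 1.120 x 10^-6 M.
Ksp = [Ag^+]^3[AsO4^3-]
Ksp = (3.36 × 10^-6)^3 × 1.120 x 10^-6 = 4.25 × 10^-23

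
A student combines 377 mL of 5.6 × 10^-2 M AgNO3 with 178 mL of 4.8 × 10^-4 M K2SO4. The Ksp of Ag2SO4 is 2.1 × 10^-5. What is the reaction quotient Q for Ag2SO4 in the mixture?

Total volume = 377 + 178 = 555 mL.
[Ag^+] = 5.6 × 10^-2 × (377/555) = 3.80 × 10^-2 M
[SO4^2-] = 4.8 x 10^-4 × (178/555) = 1.54 × 10^-4 M
Ag2SO4(s) ⇌ 2 Ag^+ + SO4^2-, so Q = [Ag^+]^2[SO4^2-]
Q = (3.80 × 10^-2)^2(1.54 × 10^-4) = 2.2 × 10^-7
Q < Ksp, so no precipitate of Ag2SO4 forms.

Q = 2.2 × 10^-7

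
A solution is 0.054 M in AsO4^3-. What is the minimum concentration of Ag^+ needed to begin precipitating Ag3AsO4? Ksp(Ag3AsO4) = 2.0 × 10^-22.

Ag3AsO4(s) <=> 3 Ag^+ + AsO4^3-
Ksp = [Ag^+]^3[AsO4^3-]
Precipitation begins when Q = Ksp. With [AsO4^3-] = 0.054 M:
2.0 × 10^-22 = (0.054) × [Ag^+]^3
[Ag^+] = (2.0 × 10^-22 / 5.4 × 10^-2)^(1/3) = 1.5 × 10^-7 M

[Ag^+] ≈ 1.5 x 10^-7 M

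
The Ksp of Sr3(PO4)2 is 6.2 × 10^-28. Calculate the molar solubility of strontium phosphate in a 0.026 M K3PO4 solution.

3.2 × 10^-9 M

Sr3(PO4)2(s) ⇌ 3 Sr^2+(aq) + 2 PO4^3-(aq)
Ksp = [Sr^2+]^3[PO4^3-]^2
Let s be the molar solubility in this solution. [Sr^2+] = 3s, [PO4^3-] = 0.026 + 2s ≈ 0.026 (common-ion effect: PO4^3- is already 0.026 M).
Ksp ≈ (3s)^3 × (0.026)^2
s = 3.2 × 10^-9 M
Check: 2s = 6.5 × 10^-9 ≪ 0.026, so the approximation is valid.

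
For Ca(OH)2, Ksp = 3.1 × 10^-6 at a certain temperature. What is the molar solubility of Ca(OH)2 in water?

9.2 × 10^-3 M

Ca(OH)2(s) <=> Ca^2+(aq) + 2 OH^-(aq)
Ksp = [Ca^2+][OH^-]^2
With molar solubility s: [Ca^2+] = s, [OH^-] = 2s.
Ksp = s(2s)^2 = 4s^3
s^3 = 3.1 × 10^-6 / 4, so s = 9.2 × 10^-3 M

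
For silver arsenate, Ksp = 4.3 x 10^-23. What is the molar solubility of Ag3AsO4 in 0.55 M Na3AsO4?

1.4 × 10^-8 M

Ag3AsO4(s) ⇌ 3 Ag^+(aq) + AsO4^3-(aq)
Ksp = [Ag^+]^3[AsO4^3-]
Let s = moles of Ag3AsO4 that dissolve per litre. [Ag^+] = 3s, [AsO4^3-] = 0.55 + s ≈ 0.55 (since AsO4^3- from Na3AsO4 dominates).
Ksp ≈ (3s)^3 × 0.55
s = 1.4 × 10^-8 M
Check: s = 1.4 x 10^-8 ≪ 0.55, so the approximation is valid.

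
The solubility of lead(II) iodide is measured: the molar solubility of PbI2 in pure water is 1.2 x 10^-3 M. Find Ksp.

Ksp = 6.9 x 10^-9

PbI2(s) <=> Pb^2+(aq) + 2 I^-(aq)
Let s = molar solubility. Then [Pb^2+] = s and [I^-] = 2s.
Ksp = [Pb^2+][I^-]^2
Ksp = s(2s)^2 = 4s^3
With s = 1.2 × 10^-3: Ksp = 6.9 x 10^-9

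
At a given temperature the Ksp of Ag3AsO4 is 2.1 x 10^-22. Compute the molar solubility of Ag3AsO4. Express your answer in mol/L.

s = 1.7e-6 M

Ag3AsO4(s) ⇌ 3 Ag^+ + AsO4^3-
Ksp = [Ag^+]^3[AsO4^3-]
Let s = molar solubility. Then [Ag^+] = 3s and [AsO4^3-] = s.
Ksp = (3s)^3s = 27s^4
Solving, s = (2.1 x 10^-22/27)^(1/4) = 1.7 × 10^-6 M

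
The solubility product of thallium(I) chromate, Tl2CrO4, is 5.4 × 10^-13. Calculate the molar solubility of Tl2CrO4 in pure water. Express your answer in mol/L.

s ≈ 5.1 x 10^-5 M

Tl2CrO4(s) <=> 2 Tl^+ + CrO4^2-
Ksp = [Tl^+]^2[CrO4^2-]
If s mol/L of Tl2CrO4 dissolves, [Tl^+] = 2s and [CrO4^2-] = s.
So Ksp = (2s)^2 × s = 4s^3
s = (5.4 × 10^-13 / 4)^(1/3) = 5.1 × 10^-5 M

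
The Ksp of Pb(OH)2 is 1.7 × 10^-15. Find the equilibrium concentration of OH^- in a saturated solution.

[OH^-] = 1.5e-5 M

Pb(OH)2(s) ⇌ Pb^2+(aq) + 2 OH^-(aq)
Ksp = [Pb^2+][OH^-]^2
With molar solubility s: [Pb^2+] = s, [OH^-] = 2s.
Substituting: Ksp = s(2s)^2 = 4s^3
s^3 = 1.7 × 10^-15 / 4, so s = 7.52 × 10^-6 M
[OH^-] = 2s = 1.5 × 10^-5 M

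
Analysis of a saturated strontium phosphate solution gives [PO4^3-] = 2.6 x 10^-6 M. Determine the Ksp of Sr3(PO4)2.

4.0e-28

Sr3(PO4)2(s) <=> 3 Sr^2+(aq) + 2 PO4^3-(aq)
Stoichiometry gives [Sr^2+] = (3/2)[PO4^3-] = 3.90 × 10^-6 M.
Ksp = [Sr^2+]^3[PO4^3-]^2
Ksp = (3.90 × 10^-6)^3 × (2.6 x 10^-6)^2 = 4.0 x 10^-28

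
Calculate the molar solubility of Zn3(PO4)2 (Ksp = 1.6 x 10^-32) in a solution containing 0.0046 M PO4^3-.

s ≈ 3.0 x 10^-10 M

Zn3(PO4)2(s) ⇌ 3 Zn^2+ + 2 PO4^3-
Ksp = [Zn^2+]^3[PO4^3-]^2
Let s = moles of Zn3(PO4)2 that dissolve per litre. [Zn^2+] = 3s, [PO4^3-] = 0.0046 + 2s ≈ 0.0046 (Ksp is small, so little additional dissolves).
Ksp ≈ (3s)^3 × (0.0046)^2
s = 3.0 × 10^-10 M
Check: 2s = 6.1 x 10^-10 ≪ 0.0046, so the approximation is valid.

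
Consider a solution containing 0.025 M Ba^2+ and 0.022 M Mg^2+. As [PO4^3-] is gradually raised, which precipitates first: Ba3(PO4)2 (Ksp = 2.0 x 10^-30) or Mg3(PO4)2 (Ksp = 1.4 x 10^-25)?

Ba3(PO4)2

Each salt begins to precipitate when Q = Ksp, i.e. when [PO4^3-] reaches its threshold.
For Ba3(PO4)2: 2.0 x 10^-30 = (0.025)^3 × [PO4^3-]^2  ⇒  [PO4^3-] = 3.6 × 10^-13 M.
For Mg3(PO4)2: 1.4 x 10^-25 = (0.022)^3 × [PO4^3-]^2  ⇒  [PO4^3-] = 1.1 x 10^-10 M.
The salt with the lower threshold [PO4^3-] precipitates first: Ba3(PO4)2.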